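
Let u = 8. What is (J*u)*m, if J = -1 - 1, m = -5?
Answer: 80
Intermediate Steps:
J = -2
(J*u)*m = -2*8*(-5) = -16*(-5) = 80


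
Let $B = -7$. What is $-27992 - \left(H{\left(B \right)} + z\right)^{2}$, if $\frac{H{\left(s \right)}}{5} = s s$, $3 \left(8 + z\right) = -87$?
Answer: $-71256$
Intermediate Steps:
$z = -37$ ($z = -8 + \frac{1}{3} \left(-87\right) = -8 - 29 = -37$)
$H{\left(s \right)} = 5 s^{2}$ ($H{\left(s \right)} = 5 s s = 5 s^{2}$)
$-27992 - \left(H{\left(B \right)} + z\right)^{2} = -27992 - \left(5 \left(-7\right)^{2} - 37\right)^{2} = -27992 - \left(5 \cdot 49 - 37\right)^{2} = -27992 - \left(245 - 37\right)^{2} = -27992 - 208^{2} = -27992 - 43264 = -71256$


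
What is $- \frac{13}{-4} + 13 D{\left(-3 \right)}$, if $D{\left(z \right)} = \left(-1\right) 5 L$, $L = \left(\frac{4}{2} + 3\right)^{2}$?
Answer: $- \frac{6487}{4} \approx -1621.8$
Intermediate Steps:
$L = 25$ ($L = \left(4 \cdot \frac{1}{2} + 3\right)^{2} = \left(2 + 3\right)^{2} = 5^{2} = 25$)
$D{\left(z \right)} = -125$ ($D{\left(z \right)} = \left(-1\right) 5 \cdot 25 = \left(-5\right) 25 = -125$)
$- \frac{13}{-4} + 13 D{\left(-3 \right)} = - \frac{13}{-4} + 13 \left(-125\right) = \left(-13\right) \left(- \frac{1}{4}\right) - 1625 = \frac{13}{4} - 1625 = - \frac{6487}{4}$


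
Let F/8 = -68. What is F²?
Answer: 295936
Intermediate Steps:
F = -544 (F = 8*(-68) = -544)
F² = (-544)² = 295936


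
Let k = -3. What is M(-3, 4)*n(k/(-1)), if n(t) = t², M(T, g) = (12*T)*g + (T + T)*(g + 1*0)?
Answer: -1512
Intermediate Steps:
M(T, g) = 14*T*g (M(T, g) = 12*T*g + (2*T)*(g + 0) = 12*T*g + (2*T)*g = 12*T*g + 2*T*g = 14*T*g)
M(-3, 4)*n(k/(-1)) = (14*(-3)*4)*(-3/(-1))² = -168*(-1*(-3))² = -168*3² = -168*9 = -1512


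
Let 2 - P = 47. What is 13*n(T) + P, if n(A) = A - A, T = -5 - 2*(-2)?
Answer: -45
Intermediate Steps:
P = -45 (P = 2 - 1*47 = 2 - 47 = -45)
T = -1 (T = -5 + 4 = -1)
n(A) = 0
13*n(T) + P = 13*0 - 45 = 0 - 45 = -45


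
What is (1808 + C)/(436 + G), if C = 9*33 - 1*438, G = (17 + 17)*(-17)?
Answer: -1667/142 ≈ -11.739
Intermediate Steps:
G = -578 (G = 34*(-17) = -578)
C = -141 (C = 297 - 438 = -141)
(1808 + C)/(436 + G) = (1808 - 141)/(436 - 578) = 1667/(-142) = 1667*(-1/142) = -1667/142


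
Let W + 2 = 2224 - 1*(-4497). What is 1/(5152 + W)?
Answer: 1/11871 ≈ 8.4239e-5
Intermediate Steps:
W = 6719 (W = -2 + (2224 - 1*(-4497)) = -2 + (2224 + 4497) = -2 + 6721 = 6719)
1/(5152 + W) = 1/(5152 + 6719) = 1/11871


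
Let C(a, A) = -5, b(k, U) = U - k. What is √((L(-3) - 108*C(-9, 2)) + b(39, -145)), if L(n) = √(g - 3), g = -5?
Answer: √(356 + 2*I*√2) ≈ 18.868 + 0.07495*I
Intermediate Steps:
L(n) = 2*I*√2 (L(n) = √(-5 - 3) = √(-8) = 2*I*√2)
√((L(-3) - 108*C(-9, 2)) + b(39, -145)) = √((2*I*√2 - 108*(-5)) + (-145 - 1*39)) = √((2*I*√2 + 540) + (-145 - 39)) = √((540 + 2*I*√2) - 184) = √(356 + 2*I*√2)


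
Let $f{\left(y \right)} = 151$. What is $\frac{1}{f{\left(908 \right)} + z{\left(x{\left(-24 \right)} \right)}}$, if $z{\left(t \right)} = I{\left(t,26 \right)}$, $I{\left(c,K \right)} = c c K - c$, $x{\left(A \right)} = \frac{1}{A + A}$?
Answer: $\frac{1152}{173989} \approx 0.0066211$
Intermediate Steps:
$x{\left(A \right)} = \frac{1}{2 A}$
$I{\left(c,K \right)} = - c + K c^{2}$ ($I{\left(c,K \right)} = c^{2} K - c = K c^{2} - c = - c + K c^{2}$)
$z{\left(t \right)} = t \left(-1 + 26 t\right)$
$\frac{1}{f{\left(908 \right)} + z{\left(x{\left(-24 \right)} \right)}} = \frac{1}{151 + \frac{1}{2 \left(-24\right)} \left(-1 + 26 \frac{1}{2 \left(-24\right)}\right)} = \frac{1}{151 + \frac{1}{2} \left(- \frac{1}{24}\right) \left(-1 + 26 \cdot \frac{1}{2} \left(- \frac{1}{24}\right)\right)} = \frac{1}{151 - \frac{-1 + 26 \left(- \frac{1}{48}\right)}{48}} = \frac{1}{151 - \frac{-1 - \frac{13}{24}}{48}} = \frac{1}{151 - - \frac{37}{1152}} = \frac{1}{151 + \frac{37}{1152}} = \frac{1}{\frac{173989}{1152}} = \frac{1152}{173989}$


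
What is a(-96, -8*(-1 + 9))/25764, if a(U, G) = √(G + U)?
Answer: I*√10/6441 ≈ 0.00049096*I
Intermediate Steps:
a(-96, -8*(-1 + 9))/25764 = √(-8*(-1 + 9) - 96)/25764 = √(-8*8 - 96)*(1/25764) = √(-64 - 96)*(1/25764) = √(-160)*(1/25764) = (4*I*√10)*(1/25764) = I*√10/6441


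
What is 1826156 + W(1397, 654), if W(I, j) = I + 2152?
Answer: 1829705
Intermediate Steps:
W(I, j) = 2152 + I
1826156 + W(1397, 654) = 1826156 + (2152 + 1397) = 1826156 + 3549 = 1829705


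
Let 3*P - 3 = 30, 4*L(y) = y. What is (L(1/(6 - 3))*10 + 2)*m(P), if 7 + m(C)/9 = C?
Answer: 102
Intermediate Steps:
L(y) = y/4
P = 11 (P = 1 + (⅓)*30 = 1 + 10 = 11)
m(C) = -63 + 9*C
(L(1/(6 - 3))*10 + 2)*m(P) = ((1/(4*(6 - 3)))*10 + 2)*(-63 + 9*11) = (((¼)/3)*10 + 2)*(-63 + 99) = (((¼)*(⅓))*10 + 2)*36 = ((1/12)*10 + 2)*36 = (⅚ + 2)*36 = (17/6)*36 = 102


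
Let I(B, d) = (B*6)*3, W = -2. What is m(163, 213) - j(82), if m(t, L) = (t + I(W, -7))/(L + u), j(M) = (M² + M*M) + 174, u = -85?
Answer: -1743489/128 ≈ -13621.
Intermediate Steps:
I(B, d) = 18*B (I(B, d) = (6*B)*3 = 18*B)
j(M) = 174 + 2*M² (j(M) = (M² + M²) + 174 = 2*M² + 174 = 174 + 2*M²)
m(t, L) = (-36 + t)/(-85 + L) (m(t, L) = (t + 18*(-2))/(L - 85) = (t - 36)/(-85 + L) = (-36 + t)/(-85 + L))
m(163, 213) - j(82) = (-36 + 163)/(-85 + 213) - (174 + 2*82²) = 127/128 - (174 + 2*6724) = (1/128)*127 - (174 + 13448) = 127/128 - 1*13622 = 127/128 - 13622 = -1743489/128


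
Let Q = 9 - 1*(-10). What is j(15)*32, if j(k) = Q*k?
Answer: 9120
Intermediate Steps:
Q = 19 (Q = 9 + 10 = 19)
j(k) = 19*k
j(15)*32 = (19*15)*32 = 285*32 = 9120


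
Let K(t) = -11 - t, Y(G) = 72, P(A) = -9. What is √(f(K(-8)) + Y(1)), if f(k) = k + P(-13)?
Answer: 2*√15 ≈ 7.7460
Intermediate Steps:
f(k) = -9 + k (f(k) = k - 9 = -9 + k)
√(f(K(-8)) + Y(1)) = √((-9 + (-11 - 1*(-8))) + 72) = √((-9 + (-11 + 8)) + 72) = √((-9 - 3) + 72) = √(-12 + 72) = √60 = 2*√15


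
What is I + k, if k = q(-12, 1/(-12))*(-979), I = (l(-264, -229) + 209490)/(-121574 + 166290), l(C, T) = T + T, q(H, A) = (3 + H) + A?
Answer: 1193549365/134148 ≈ 8897.3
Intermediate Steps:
q(H, A) = 3 + A + H
l(C, T) = 2*T
I = 52258/11179 (I = (2*(-229) + 209490)/(-121574 + 166290) = (-458 + 209490)/44716 = 209032*(1/44716) = 52258/11179 ≈ 4.6747)
k = 106711/12 (k = (3 + 1/(-12) - 12)*(-979) = (3 - 1/12 - 12)*(-979) = -109/12*(-979) = 106711/12 ≈ 8892.6)
I + k = 52258/11179 + 106711/12 = 1193549365/134148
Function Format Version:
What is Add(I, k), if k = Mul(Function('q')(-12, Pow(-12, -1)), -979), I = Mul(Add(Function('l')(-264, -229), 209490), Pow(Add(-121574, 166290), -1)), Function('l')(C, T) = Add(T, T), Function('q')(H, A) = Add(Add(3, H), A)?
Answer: Rational(1193549365, 134148) ≈ 8897.3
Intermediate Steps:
Function('q')(H, A) = Add(3, A, H)
Function('l')(C, T) = Mul(2, T)
I = Rational(52258, 11179) (I = Mul(Add(Mul(2, -229), 209490), Pow(Add(-121574, 166290), -1)) = Mul(Add(-458, 209490), Pow(44716, -1)) = Mul(209032, Rational(1, 44716)) = Rational(52258, 11179) ≈ 4.6747)
k = Rational(106711, 12) (k = Mul(Add(3, Pow(-12, -1), -12), -979) = Mul(Add(3, Rational(-1, 12), -12), -979) = Mul(Rational(-109, 12), -979) = Rational(106711, 12) ≈ 8892.6)
Add(I, k) = Add(Rational(52258, 11179), Rational(106711, 12)) = Rational(1193549365, 134148)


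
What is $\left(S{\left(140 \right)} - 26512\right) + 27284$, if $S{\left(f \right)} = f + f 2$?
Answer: $1192$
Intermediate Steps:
$S{\left(f \right)} = 3 f$ ($S{\left(f \right)} = f + 2 f = 3 f$)
$\left(S{\left(140 \right)} - 26512\right) + 27284 = \left(3 \cdot 140 - 26512\right) + 27284 = \left(420 - 26512\right) + 27284 = -26092 + 27284 = 1192$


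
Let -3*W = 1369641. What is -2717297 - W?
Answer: -2260750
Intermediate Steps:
W = -456547 (W = -⅓*1369641 = -456547)
-2717297 - W = -2717297 - 1*(-456547) = -2717297 + 456547 = -2260750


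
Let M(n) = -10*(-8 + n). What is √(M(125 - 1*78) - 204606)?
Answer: 2*I*√51249 ≈ 452.76*I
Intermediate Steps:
M(n) = 80 - 10*n
√(M(125 - 1*78) - 204606) = √((80 - 10*(125 - 1*78)) - 204606) = √((80 - 10*(125 - 78)) - 204606) = √((80 - 10*47) - 204606) = √((80 - 470) - 204606) = √(-390 - 204606) = √(-204996) = 2*I*√51249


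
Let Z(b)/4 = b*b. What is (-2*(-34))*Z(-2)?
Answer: 1088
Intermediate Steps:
Z(b) = 4*b² (Z(b) = 4*(b*b) = 4*b²)
(-2*(-34))*Z(-2) = (-2*(-34))*(4*(-2)²) = 68*(4*4) = 68*16 = 1088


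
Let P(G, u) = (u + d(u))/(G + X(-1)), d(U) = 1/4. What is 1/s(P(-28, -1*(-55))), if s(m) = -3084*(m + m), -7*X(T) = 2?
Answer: 33/397579 ≈ 8.3002e-5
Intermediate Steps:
d(U) = 1/4
X(T) = -2/7 (X(T) = -1/7*2 = -2/7)
P(G, u) = (1/4 + u)/(-2/7 + G) (P(G, u) = (u + 1/4)/(G - 2/7) = (1/4 + u)/(-2/7 + G))
s(m) = -6168*m
1/s(P(-28, -1*(-55))) = 1/(-10794*(1 + 4*(-1*(-55)))/(-2 + 7*(-28))) = 1/(-10794*(1 + 4*55)/(-2 - 196)) = 1/(-10794*(1 + 220)/(-198)) = 1/(-10794*(-1)*221/198) = 1/(-6168*(-1547/792)) = 1/(397579/33) = 33/397579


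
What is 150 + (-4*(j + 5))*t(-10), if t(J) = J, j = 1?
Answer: 390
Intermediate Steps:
150 + (-4*(j + 5))*t(-10) = 150 - 4*(1 + 5)*(-10) = 150 - 4*6*(-10) = 150 - 24*(-10) = 150 + 240 = 390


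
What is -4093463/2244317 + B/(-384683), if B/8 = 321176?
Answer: -7341251681565/863350596511 ≈ -8.5032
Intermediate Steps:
B = 2569408 (B = 8*321176 = 2569408)
-4093463/2244317 + B/(-384683) = -4093463/2244317 + 2569408/(-384683) = -4093463*1/2244317 + 2569408*(-1/384683) = -4093463/2244317 - 2569408/384683 = -7341251681565/863350596511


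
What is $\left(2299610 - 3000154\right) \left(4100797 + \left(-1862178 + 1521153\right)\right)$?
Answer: $-2633885715968$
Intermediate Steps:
$\left(2299610 - 3000154\right) \left(4100797 + \left(-1862178 + 1521153\right)\right) = - 700544 \left(4100797 - 341025\right) = \left(-700544\right) 3759772 = -2633885715968$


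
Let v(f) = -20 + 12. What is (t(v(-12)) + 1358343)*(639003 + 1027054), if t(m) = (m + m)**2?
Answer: 2263503374143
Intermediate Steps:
v(f) = -8
t(m) = 4*m**2 (t(m) = (2*m)**2 = 4*m**2)
(t(v(-12)) + 1358343)*(639003 + 1027054) = (4*(-8)**2 + 1358343)*(639003 + 1027054) = (4*64 + 1358343)*1666057 = (256 + 1358343)*1666057 = 1358599*1666057 = 2263503374143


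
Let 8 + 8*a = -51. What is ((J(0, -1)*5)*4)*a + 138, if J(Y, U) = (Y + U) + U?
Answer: 433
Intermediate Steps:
a = -59/8 (a = -1 + (⅛)*(-51) = -1 - 51/8 = -59/8 ≈ -7.3750)
J(Y, U) = Y + 2*U (J(Y, U) = (U + Y) + U = Y + 2*U)
((J(0, -1)*5)*4)*a + 138 = (((0 + 2*(-1))*5)*4)*(-59/8) + 138 = (((0 - 2)*5)*4)*(-59/8) + 138 = (-2*5*4)*(-59/8) + 138 = -10*4*(-59/8) + 138 = -40*(-59/8) + 138 = 295 + 138 = 433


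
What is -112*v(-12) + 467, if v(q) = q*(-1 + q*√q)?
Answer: -877 - 32256*I*√3 ≈ -877.0 - 55869.0*I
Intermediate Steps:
v(q) = q*(-1 + q^(3/2))
-112*v(-12) + 467 = -112*((-12)^(5/2) - 1*(-12)) + 467 = -112*(288*I*√3 + 12) + 467 = -112*(12 + 288*I*√3) + 467 = (-1344 - 32256*I*√3) + 467 = -877 - 32256*I*√3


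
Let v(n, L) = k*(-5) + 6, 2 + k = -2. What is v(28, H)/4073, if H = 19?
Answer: 26/4073 ≈ 0.0063835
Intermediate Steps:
k = -4 (k = -2 - 2 = -4)
v(n, L) = 26 (v(n, L) = -4*(-5) + 6 = 20 + 6 = 26)
v(28, H)/4073 = 26/4073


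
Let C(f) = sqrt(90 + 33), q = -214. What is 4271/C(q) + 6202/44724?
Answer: 3101/22362 + 4271*sqrt(123)/123 ≈ 385.24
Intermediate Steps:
C(f) = sqrt(123)
4271/C(q) + 6202/44724 = 4271/(sqrt(123)) + 6202/44724 = 4271*(sqrt(123)/123) + 6202*(1/44724) = 4271*sqrt(123)/123 + 3101/22362 = 3101/22362 + 4271*sqrt(123)/123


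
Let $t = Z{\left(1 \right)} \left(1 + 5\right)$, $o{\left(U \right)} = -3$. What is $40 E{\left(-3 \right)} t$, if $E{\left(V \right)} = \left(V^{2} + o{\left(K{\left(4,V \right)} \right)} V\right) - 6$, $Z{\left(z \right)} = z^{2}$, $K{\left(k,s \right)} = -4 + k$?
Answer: $2880$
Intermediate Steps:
$E{\left(V \right)} = -6 + V^{2} - 3 V$ ($E{\left(V \right)} = \left(V^{2} - 3 V\right) - 6 = -6 + V^{2} - 3 V$)
$t = 6$ ($t = 1^{2} \left(1 + 5\right) = 1 \cdot 6 = 6$)
$40 E{\left(-3 \right)} t = 40 \left(-6 + \left(-3\right)^{2} - -9\right) 6 = 40 \left(-6 + 9 + 9\right) 6 = 40 \cdot 12 \cdot 6 = 480 \cdot 6 = 2880$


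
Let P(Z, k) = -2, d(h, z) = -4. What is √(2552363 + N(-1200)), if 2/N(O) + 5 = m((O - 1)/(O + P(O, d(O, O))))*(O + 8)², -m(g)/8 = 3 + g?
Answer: √732445697398156574905073/535693647 ≈ 1597.6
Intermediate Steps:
m(g) = -24 - 8*g (m(g) = -8*(3 + g) = -24 - 8*g)
N(O) = 2/(-5 + (8 + O)²*(-24 - 8*(-1 + O)/(-2 + O))) (N(O) = 2/(-5 + (-24 - 8*(O - 1)/(O - 2))*(O + 8)²) = 2/(-5 + (-24 - 8*(-1 + O)/(-2 + O))*(8 + O)²) = 2/(-5 + (8 + O)²*(-24 - 8*(-1 + O)/(-2 + O))))
√(2552363 + N(-1200)) = √(2552363 + 2*(2 - 1*(-1200))/(-3594 + 32*(-1200)³ + 456*(-1200)² + 1157*(-1200))) = √(2552363 + 2*(2 + 1200)/(-3594 + 32*(-1728000000) + 456*1440000 - 1388400)) = √(2552363 + 2*1202/(-3594 - 55296000000 + 656640000 - 1388400)) = √(2552363 + 2*1202/(-54640751994)) = √(2552363 + 2*(-1/54640751994)*1202) = √(2552363 - 1202/27320375997) = √(69731516840829709/27320375997) = √732445697398156574905073/535693647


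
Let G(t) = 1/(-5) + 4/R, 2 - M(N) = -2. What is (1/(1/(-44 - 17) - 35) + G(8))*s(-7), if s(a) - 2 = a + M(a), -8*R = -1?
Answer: -339319/10680 ≈ -31.771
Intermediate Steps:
R = 1/8 (R = -1/8*(-1) = 1/8 ≈ 0.12500)
M(N) = 4 (M(N) = 2 - 1*(-2) = 2 + 2 = 4)
s(a) = 6 + a (s(a) = 2 + (a + 4) = 2 + (4 + a) = 6 + a)
G(t) = 159/5 (G(t) = 1/(-5) + 4/(1/8) = 1*(-1/5) + 4*8 = -1/5 + 32 = 159/5)
(1/(1/(-44 - 17) - 35) + G(8))*s(-7) = (1/(1/(-44 - 17) - 35) + 159/5)*(6 - 7) = (1/(1/(-61) - 35) + 159/5)*(-1) = (1/(-1/61 - 35) + 159/5)*(-1) = (1/(-2136/61) + 159/5)*(-1) = (-61/2136 + 159/5)*(-1) = (339319/10680)*(-1) = -339319/10680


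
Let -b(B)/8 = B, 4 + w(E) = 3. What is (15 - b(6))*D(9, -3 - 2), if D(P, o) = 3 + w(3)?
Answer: 126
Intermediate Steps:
w(E) = -1 (w(E) = -4 + 3 = -1)
b(B) = -8*B
D(P, o) = 2 (D(P, o) = 3 - 1 = 2)
(15 - b(6))*D(9, -3 - 2) = (15 - (-8)*6)*2 = (15 - 1*(-48))*2 = (15 + 48)*2 = 63*2 = 126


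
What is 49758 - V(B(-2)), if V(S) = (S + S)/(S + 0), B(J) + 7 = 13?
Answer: 49756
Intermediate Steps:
B(J) = 6 (B(J) = -7 + 13 = 6)
V(S) = 2 (V(S) = (2*S)/S = 2)
49758 - V(B(-2)) = 49758 - 1*2 = 49758 - 2 = 49756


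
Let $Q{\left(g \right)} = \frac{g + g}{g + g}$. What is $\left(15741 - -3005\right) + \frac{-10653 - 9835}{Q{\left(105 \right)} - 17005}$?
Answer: $\frac{6130336}{327} \approx 18747.0$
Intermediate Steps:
$Q{\left(g \right)} = 1$ ($Q{\left(g \right)} = \frac{2 g}{2 g} = 2 g \frac{1}{2 g} = 1$)
$\left(15741 - -3005\right) + \frac{-10653 - 9835}{Q{\left(105 \right)} - 17005} = \left(15741 - -3005\right) + \frac{-10653 - 9835}{1 - 17005} = \left(15741 + 3005\right) - \frac{20488}{-17004} = 18746 - - \frac{394}{327} = 18746 + \frac{394}{327} = \frac{6130336}{327}$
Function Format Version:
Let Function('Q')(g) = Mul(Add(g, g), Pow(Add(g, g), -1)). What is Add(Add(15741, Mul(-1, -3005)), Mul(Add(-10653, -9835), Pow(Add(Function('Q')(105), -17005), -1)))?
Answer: Rational(6130336, 327) ≈ 18747.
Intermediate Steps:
Function('Q')(g) = 1 (Function('Q')(g) = Mul(Mul(2, g), Pow(Mul(2, g), -1)) = Mul(Mul(2, g), Mul(Rational(1, 2), Pow(g, -1))) = 1)
Add(Add(15741, Mul(-1, -3005)), Mul(Add(-10653, -9835), Pow(Add(Function('Q')(105), -17005), -1))) = Add(Add(15741, Mul(-1, -3005)), Mul(Add(-10653, -9835), Pow(Add(1, -17005), -1))) = Add(Add(15741, 3005), Mul(-20488, Pow(-17004, -1))) = Add(18746, Mul(-20488, Rational(-1, 17004))) = Add(18746, Rational(394, 327)) = Rational(6130336, 327)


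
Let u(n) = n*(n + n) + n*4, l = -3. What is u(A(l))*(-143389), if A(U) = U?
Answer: -860334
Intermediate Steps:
u(n) = 2*n² + 4*n (u(n) = n*(2*n) + 4*n = 2*n² + 4*n)
u(A(l))*(-143389) = (2*(-3)*(2 - 3))*(-143389) = (2*(-3)*(-1))*(-143389) = 6*(-143389) = -860334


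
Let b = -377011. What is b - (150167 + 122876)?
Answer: -650054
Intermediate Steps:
b - (150167 + 122876) = -377011 - (150167 + 122876) = -377011 - 1*273043 = -377011 - 273043 = -650054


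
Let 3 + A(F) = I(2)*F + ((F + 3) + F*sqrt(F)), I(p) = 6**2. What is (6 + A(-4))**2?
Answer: 20100 + 2272*I ≈ 20100.0 + 2272.0*I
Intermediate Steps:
I(p) = 36
A(F) = F**(3/2) + 37*F (A(F) = -3 + (36*F + ((F + 3) + F*sqrt(F))) = -3 + (36*F + ((3 + F) + F**(3/2))) = -3 + (36*F + (3 + F + F**(3/2))) = -3 + (3 + F**(3/2) + 37*F) = F**(3/2) + 37*F)
(6 + A(-4))**2 = (6 + ((-4)**(3/2) + 37*(-4)))**2 = (6 + (-8*I - 148))**2 = (6 + (-148 - 8*I))**2 = (-142 - 8*I)**2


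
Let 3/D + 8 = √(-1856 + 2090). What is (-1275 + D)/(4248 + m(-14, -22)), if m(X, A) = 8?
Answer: -108363/361760 + 9*√26/723520 ≈ -0.29948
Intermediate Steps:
D = 3/(-8 + 3*√26) (D = 3/(-8 + √(-1856 + 2090)) = 3/(-8 + √234) = 3/(-8 + 3*√26) ≈ 0.41112)
(-1275 + D)/(4248 + m(-14, -22)) = (-1275 + (12/85 + 9*√26/170))/(4248 + 8) = (-108363/85 + 9*√26/170)/4256 = (-108363/85 + 9*√26/170)*(1/4256) = -108363/361760 + 9*√26/723520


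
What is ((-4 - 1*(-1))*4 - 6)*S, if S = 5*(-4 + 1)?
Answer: 270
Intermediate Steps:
S = -15 (S = 5*(-3) = -15)
((-4 - 1*(-1))*4 - 6)*S = ((-4 - 1*(-1))*4 - 6)*(-15) = ((-4 + 1)*4 - 6)*(-15) = (-3*4 - 6)*(-15) = (-12 - 6)*(-15) = -18*(-15) = 270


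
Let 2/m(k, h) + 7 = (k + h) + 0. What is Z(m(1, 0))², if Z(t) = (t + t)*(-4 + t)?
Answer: 676/81 ≈ 8.3457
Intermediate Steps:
m(k, h) = 2/(-7 + h + k) (m(k, h) = 2/(-7 + ((k + h) + 0)) = 2/(-7 + ((h + k) + 0)) = 2/(-7 + (h + k)) = 2/(-7 + h + k))
Z(t) = 2*t*(-4 + t) (Z(t) = (2*t)*(-4 + t) = 2*t*(-4 + t))
Z(m(1, 0))² = (2*(2/(-7 + 0 + 1))*(-4 + 2/(-7 + 0 + 1)))² = (2*(2/(-6))*(-4 + 2/(-6)))² = (2*(2*(-⅙))*(-4 + 2*(-⅙)))² = (2*(-⅓)*(-4 - ⅓))² = (2*(-⅓)*(-13/3))² = (26/9)² = 676/81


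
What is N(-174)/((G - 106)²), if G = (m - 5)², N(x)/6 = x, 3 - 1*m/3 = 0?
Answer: -29/225 ≈ -0.12889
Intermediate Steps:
m = 9 (m = 9 - 3*0 = 9 + 0 = 9)
N(x) = 6*x
G = 16 (G = (9 - 5)² = 4² = 16)
N(-174)/((G - 106)²) = (6*(-174))/((16 - 106)²) = -1044/((-90)²) = -1044/8100 = -1044*1/8100 = -29/225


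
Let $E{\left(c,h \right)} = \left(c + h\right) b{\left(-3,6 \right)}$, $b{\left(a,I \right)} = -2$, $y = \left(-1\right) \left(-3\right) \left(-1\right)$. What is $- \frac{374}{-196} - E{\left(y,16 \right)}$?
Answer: $\frac{2735}{98} \approx 27.908$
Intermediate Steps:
$y = -3$ ($y = 3 \left(-1\right) = -3$)
$E{\left(c,h \right)} = - 2 c - 2 h$ ($E{\left(c,h \right)} = \left(c + h\right) \left(-2\right) = - 2 c - 2 h$)
$- \frac{374}{-196} - E{\left(y,16 \right)} = - \frac{374}{-196} - \left(\left(-2\right) \left(-3\right) - 32\right) = \left(-374\right) \left(- \frac{1}{196}\right) - \left(6 - 32\right) = \frac{187}{98} - -26 = \frac{187}{98} + 26 = \frac{2735}{98}$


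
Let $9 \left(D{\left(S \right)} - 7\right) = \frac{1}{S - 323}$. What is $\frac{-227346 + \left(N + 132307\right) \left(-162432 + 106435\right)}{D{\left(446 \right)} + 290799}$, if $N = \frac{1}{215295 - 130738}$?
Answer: $- \frac{693518573136121254}{27220779101351} \approx -25478.0$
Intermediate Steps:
$N = \frac{1}{84557} \approx 1.1826 \cdot 10^{-5}$
$D{\left(S \right)} = 7 + \frac{1}{9 \left(-323 + S\right)}$ ($D{\left(S \right)} = 7 + \frac{1}{9 \left(S - 323\right)} = 7 + \frac{1}{9 \left(-323 + S\right)}$)
$\frac{-227346 + \left(N + 132307\right) \left(-162432 + 106435\right)}{D{\left(446 \right)} + 290799} = \frac{-227346 + \left(\frac{1}{84557} + 132307\right) \left(-162432 + 106435\right)}{\frac{-20348 + 63 \cdot 446}{9 \left(-323 + 446\right)} + 290799} = \frac{-227346 + \frac{11187483000}{84557} \left(-55997\right)}{\frac{-20348 + 28098}{9 \cdot 123} + 290799} = \frac{-227346 - \frac{626465485551000}{84557}}{\frac{1}{9} \cdot \frac{1}{123} \cdot 7750 + 290799} = - \frac{626484709246722}{84557 \left(\frac{7750}{1107} + 290799\right)} = - \frac{626484709246722}{84557 \cdot \frac{321922243}{1107}} = \left(- \frac{626484709246722}{84557}\right) \frac{1107}{321922243} = - \frac{693518573136121254}{27220779101351}$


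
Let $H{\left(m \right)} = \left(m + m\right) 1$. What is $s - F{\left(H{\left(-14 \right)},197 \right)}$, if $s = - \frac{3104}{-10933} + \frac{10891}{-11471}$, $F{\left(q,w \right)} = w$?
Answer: $- \frac{24789716590}{125412443} \approx -197.67$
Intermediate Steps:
$H{\left(m \right)} = 2 m$ ($H{\left(m \right)} = 2 m 1 = 2 m$)
$s = - \frac{83465319}{125412443}$ ($s = \left(-3104\right) \left(- \frac{1}{10933}\right) + 10891 \left(- \frac{1}{11471}\right) = \frac{3104}{10933} - \frac{10891}{11471} = - \frac{83465319}{125412443} \approx -0.66553$)
$s - F{\left(H{\left(-14 \right)},197 \right)} = - \frac{83465319}{125412443} - 197 = - \frac{24789716590}{125412443}$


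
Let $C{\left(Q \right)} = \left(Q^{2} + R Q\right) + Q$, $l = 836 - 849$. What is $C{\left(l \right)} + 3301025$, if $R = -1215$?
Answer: $3316976$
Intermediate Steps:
$l = -13$
$C{\left(Q \right)} = Q^{2} - 1214 Q$ ($C{\left(Q \right)} = \left(Q^{2} - 1215 Q\right) + Q = Q^{2} - 1214 Q$)
$C{\left(l \right)} + 3301025 = - 13 \left(-1214 - 13\right) + 3301025 = \left(-13\right) \left(-1227\right) + 3301025 = 15951 + 3301025 = 3316976$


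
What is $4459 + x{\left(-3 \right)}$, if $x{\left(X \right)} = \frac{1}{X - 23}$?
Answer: $\frac{115933}{26} \approx 4459.0$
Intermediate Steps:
$x{\left(X \right)} = \frac{1}{-23 + X}$
$4459 + x{\left(-3 \right)} = 4459 + \frac{1}{-23 - 3} = 4459 + \frac{1}{-26} = 4459 - \frac{1}{26} = \frac{115933}{26}$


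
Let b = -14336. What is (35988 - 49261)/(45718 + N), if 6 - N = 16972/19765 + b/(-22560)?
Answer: -36990059145/127422451264 ≈ -0.29029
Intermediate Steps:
N = 12557194/2786865 (N = 6 - (16972/19765 - 14336/(-22560)) = 6 - (16972*(1/19765) - 14336*(-1/22560)) = 6 - (16972/19765 + 448/705) = 6 - 1*4163996/2786865 = 6 - 4163996/2786865 = 12557194/2786865 ≈ 4.5059)
(35988 - 49261)/(45718 + N) = (35988 - 49261)/(45718 + 12557194/2786865) = -13273/127422451264/2786865 = -13273*2786865/127422451264 = -36990059145/127422451264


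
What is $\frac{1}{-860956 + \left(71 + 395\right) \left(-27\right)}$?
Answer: $- \frac{1}{873538} \approx -1.1448 \cdot 10^{-6}$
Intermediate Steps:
$\frac{1}{-860956 + \left(71 + 395\right) \left(-27\right)} = \frac{1}{-860956 + 466 \left(-27\right)} = \frac{1}{-860956 - 12582} = \frac{1}{-873538} = - \frac{1}{873538}$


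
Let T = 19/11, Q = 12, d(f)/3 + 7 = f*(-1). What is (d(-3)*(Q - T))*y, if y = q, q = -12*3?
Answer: 48816/11 ≈ 4437.8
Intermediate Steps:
d(f) = -21 - 3*f (d(f) = -21 + 3*(f*(-1)) = -21 + 3*(-f) = -21 - 3*f)
T = 19/11 (T = 19*(1/11) = 19/11 ≈ 1.7273)
q = -36
y = -36
(d(-3)*(Q - T))*y = ((-21 - 3*(-3))*(12 - 1*19/11))*(-36) = ((-21 + 9)*(12 - 19/11))*(-36) = -12*113/11*(-36) = -1356/11*(-36) = 48816/11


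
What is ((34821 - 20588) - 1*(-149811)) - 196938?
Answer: -32894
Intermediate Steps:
((34821 - 20588) - 1*(-149811)) - 196938 = (14233 + 149811) - 196938 = 164044 - 196938 = -32894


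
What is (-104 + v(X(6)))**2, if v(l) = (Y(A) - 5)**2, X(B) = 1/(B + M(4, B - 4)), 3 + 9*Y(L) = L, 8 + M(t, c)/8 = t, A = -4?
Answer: 32718400/6561 ≈ 4986.8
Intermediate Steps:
M(t, c) = -64 + 8*t
Y(L) = -1/3 + L/9
X(B) = 1/(-32 + B) (X(B) = 1/(B + (-64 + 8*4)) = 1/(B + (-64 + 32)) = 1/(B - 32) = 1/(-32 + B))
v(l) = 2704/81 (v(l) = ((-1/3 + (1/9)*(-4)) - 5)**2 = ((-1/3 - 4/9) - 5)**2 = (-7/9 - 5)**2 = (-52/9)**2 = 2704/81)
(-104 + v(X(6)))**2 = (-104 + 2704/81)**2 = (-5720/81)**2 = 32718400/6561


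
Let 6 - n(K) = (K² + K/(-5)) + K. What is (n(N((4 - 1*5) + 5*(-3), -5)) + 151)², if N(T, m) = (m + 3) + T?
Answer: 582169/25 ≈ 23287.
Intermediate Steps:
N(T, m) = 3 + T + m (N(T, m) = (3 + m) + T = 3 + T + m)
n(K) = 6 - K² - 4*K/5 (n(K) = 6 - ((K² + K/(-5)) + K) = 6 - ((K² - K/5) + K) = 6 - (K² + 4*K/5) = 6 + (-K² - 4*K/5) = 6 - K² - 4*K/5)
(n(N((4 - 1*5) + 5*(-3), -5)) + 151)² = ((6 - (3 + ((4 - 1*5) + 5*(-3)) - 5)² - 4*(3 + ((4 - 1*5) + 5*(-3)) - 5)/5) + 151)² = ((6 - (3 + ((4 - 5) - 15) - 5)² - 4*(3 + ((4 - 5) - 15) - 5)/5) + 151)² = ((6 - (3 + (-1 - 15) - 5)² - 4*(3 + (-1 - 15) - 5)/5) + 151)² = ((6 - (3 - 16 - 5)² - 4*(3 - 16 - 5)/5) + 151)² = ((6 - 1*(-18)² - ⅘*(-18)) + 151)² = ((6 - 1*324 + 72/5) + 151)² = ((6 - 324 + 72/5) + 151)² = (-1518/5 + 151)² = (-763/5)² = 582169/25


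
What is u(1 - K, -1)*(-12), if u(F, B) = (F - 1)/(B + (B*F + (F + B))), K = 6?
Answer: -36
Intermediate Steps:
u(F, B) = (-1 + F)/(F + 2*B + B*F) (u(F, B) = (-1 + F)/(B + (B*F + (B + F))) = (-1 + F)/(B + (B + F + B*F)) = (-1 + F)/(F + 2*B + B*F))
u(1 - K, -1)*(-12) = ((-1 + (1 - 1*6))/((1 - 1*6) + 2*(-1) - (1 - 1*6)))*(-12) = ((-1 + (1 - 6))/((1 - 6) - 2 - (1 - 6)))*(-12) = ((-1 - 5)/(-5 - 2 - 1*(-5)))*(-12) = (-6/(-5 - 2 + 5))*(-12) = (-6/(-2))*(-12) = -1/2*(-6)*(-12) = 3*(-12) = -36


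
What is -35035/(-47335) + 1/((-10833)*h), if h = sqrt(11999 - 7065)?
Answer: 7007/9467 - sqrt(4934)/53450022 ≈ 0.74015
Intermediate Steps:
h = sqrt(4934) ≈ 70.242
-35035/(-47335) + 1/((-10833)*h) = -35035/(-47335) + 1/((-10833)*(sqrt(4934))) = -35035*(-1/47335) - sqrt(4934)/53450022 = 7007/9467 - sqrt(4934)/53450022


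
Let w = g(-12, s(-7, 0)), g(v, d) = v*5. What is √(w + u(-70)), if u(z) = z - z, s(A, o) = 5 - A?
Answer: 2*I*√15 ≈ 7.746*I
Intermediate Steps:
g(v, d) = 5*v
w = -60 (w = 5*(-12) = -60)
u(z) = 0
√(w + u(-70)) = √(-60 + 0) = √(-60) = 2*I*√15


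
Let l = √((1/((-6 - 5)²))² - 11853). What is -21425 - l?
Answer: -21425 - 14*I*√885407/121 ≈ -21425.0 - 108.87*I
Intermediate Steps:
l = 14*I*√885407/121 (l = √((1/((-11)²))² - 11853) = √((1/121)² - 11853) = √(1/14641 - 11853) = √(-173539772/14641) = 14*I*√885407/121 ≈ 108.87*I)
-21425 - l = -21425 - 14*I*√885407/121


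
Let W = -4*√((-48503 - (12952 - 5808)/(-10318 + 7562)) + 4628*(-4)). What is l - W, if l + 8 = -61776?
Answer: -61784 + 4*I*√31812197261/689 ≈ -61784.0 + 1035.5*I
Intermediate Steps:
l = -61784 (l = -8 - 61776 = -61784)
W = -4*I*√31812197261/689 (W = -4*√((-48503 - 7144/(-2756)) - 18512) = -4*√((-48503 - 7144*(-1)/2756) - 18512) = -4*√((-48503 - 1*(-1786/689)) - 18512) = -4*√((-48503 + 1786/689) - 18512) = -4*√(-33416781/689 - 18512) = -4*I*√31812197261/689 ≈ -1035.5*I)
l - W = -61784 - (-4)*I*√31812197261/689 = -61784 + 4*I*√31812197261/689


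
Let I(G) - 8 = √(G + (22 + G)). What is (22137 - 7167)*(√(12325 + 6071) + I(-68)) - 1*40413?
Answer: 79347 + 89820*√511 + 14970*I*√114 ≈ 2.1098e+6 + 1.5984e+5*I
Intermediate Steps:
I(G) = 8 + √(22 + 2*G) (I(G) = 8 + √(G + (22 + G)) = 8 + √(22 + 2*G))
(22137 - 7167)*(√(12325 + 6071) + I(-68)) - 1*40413 = (22137 - 7167)*(√(12325 + 6071) + (8 + √(22 + 2*(-68)))) - 1*40413 = 14970*(√18396 + (8 + √(22 - 136))) - 40413 = 14970*(6*√511 + (8 + √(-114))) - 40413 = 14970*(6*√511 + (8 + I*√114)) - 40413 = 14970*(8 + 6*√511 + I*√114) - 40413 = (119760 + 89820*√511 + 14970*I*√114) - 40413 = 79347 + 89820*√511 + 14970*I*√114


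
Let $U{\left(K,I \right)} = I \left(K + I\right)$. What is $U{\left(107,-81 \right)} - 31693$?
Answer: $-33799$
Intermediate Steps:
$U{\left(K,I \right)} = I \left(I + K\right)$
$U{\left(107,-81 \right)} - 31693 = - 81 \left(-81 + 107\right) - 31693 = \left(-81\right) 26 - 31693 = -2106 - 31693 = -33799$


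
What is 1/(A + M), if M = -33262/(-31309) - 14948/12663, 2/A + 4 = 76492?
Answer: -5054146872516/596604605759 ≈ -8.4715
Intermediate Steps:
A = 1/38244 (A = 2/(-4 + 76492) = 2/76488 = 2*(1/76488) = 1/38244 ≈ 2.6148e-5)
M = -46810226/396465867 (M = -33262*(-1/31309) - 14948*1/12663 = 33262/31309 - 14948/12663 = -46810226/396465867 ≈ -0.11807)
1/(A + M) = 1/(1/38244 - 46810226/396465867) = 1/(-596604605759/5054146872516) = -5054146872516/596604605759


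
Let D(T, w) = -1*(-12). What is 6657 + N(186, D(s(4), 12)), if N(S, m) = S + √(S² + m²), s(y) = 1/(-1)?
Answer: 6843 + 6*√965 ≈ 7029.4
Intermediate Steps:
s(y) = -1
D(T, w) = 12
6657 + N(186, D(s(4), 12)) = 6657 + (186 + √(186² + 12²)) = 6657 + (186 + √(34596 + 144)) = 6657 + (186 + √34740) = 6657 + (186 + 6*√965) = 6843 + 6*√965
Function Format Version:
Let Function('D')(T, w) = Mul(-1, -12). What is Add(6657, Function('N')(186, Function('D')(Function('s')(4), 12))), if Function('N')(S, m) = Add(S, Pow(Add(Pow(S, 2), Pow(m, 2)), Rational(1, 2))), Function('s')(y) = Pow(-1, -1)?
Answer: Add(6843, Mul(6, Pow(965, Rational(1, 2)))) ≈ 7029.4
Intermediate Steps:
Function('s')(y) = -1
Function('D')(T, w) = 12
Add(6657, Function('N')(186, Function('D')(Function('s')(4), 12))) = Add(6657, Add(186, Pow(Add(Pow(186, 2), Pow(12, 2)), Rational(1, 2)))) = Add(6657, Add(186, Pow(Add(34596, 144), Rational(1, 2)))) = Add(6657, Add(186, Pow(34740, Rational(1, 2)))) = Add(6657, Add(186, Mul(6, Pow(965, Rational(1, 2))))) = Add(6843, Mul(6, Pow(965, Rational(1, 2))))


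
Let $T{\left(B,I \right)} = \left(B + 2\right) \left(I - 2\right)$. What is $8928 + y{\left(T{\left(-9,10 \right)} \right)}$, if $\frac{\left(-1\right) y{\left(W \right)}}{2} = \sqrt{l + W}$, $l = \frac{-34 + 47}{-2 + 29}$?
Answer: $8928 - \frac{2 i \sqrt{4497}}{9} \approx 8928.0 - 14.902 i$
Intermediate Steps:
$l = \frac{13}{27} \approx 0.48148$
$T{\left(B,I \right)} = \left(-2 + I\right) \left(2 + B\right)$ ($T{\left(B,I \right)} = \left(2 + B\right) \left(-2 + I\right) = \left(-2 + I\right) \left(2 + B\right)$)
$y{\left(W \right)} = - 2 \sqrt{\frac{13}{27} + W}$
$8928 + y{\left(T{\left(-9,10 \right)} \right)} = 8928 - \frac{2 \sqrt{39 + 81 \left(-4 - -18 + 2 \cdot 10 - 90\right)}}{9} = 8928 - \frac{2 \sqrt{39 + 81 \left(-4 + 18 + 20 - 90\right)}}{9} = 8928 - \frac{2 \sqrt{39 + 81 \left(-56\right)}}{9} = 8928 - \frac{2 \sqrt{39 - 4536}}{9} = 8928 - \frac{2 \sqrt{-4497}}{9} = 8928 - \frac{2 i \sqrt{4497}}{9}$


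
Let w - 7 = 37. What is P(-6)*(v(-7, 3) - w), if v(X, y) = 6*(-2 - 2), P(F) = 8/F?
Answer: 272/3 ≈ 90.667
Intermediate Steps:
v(X, y) = -24 (v(X, y) = 6*(-4) = -24)
w = 44 (w = 7 + 37 = 44)
P(-6)*(v(-7, 3) - w) = (8/(-6))*(-24 - 1*44) = (8*(-⅙))*(-24 - 44) = -4/3*(-68) = 272/3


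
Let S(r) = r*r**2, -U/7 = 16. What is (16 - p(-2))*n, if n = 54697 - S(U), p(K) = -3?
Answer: 27732875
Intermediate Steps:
U = -112 (U = -7*16 = -112)
S(r) = r**3
n = 1459625 (n = 54697 - 1*(-112)**3 = 54697 - 1*(-1404928) = 54697 + 1404928 = 1459625)
(16 - p(-2))*n = (16 - 1*(-3))*1459625 = (16 + 3)*1459625 = 19*1459625 = 27732875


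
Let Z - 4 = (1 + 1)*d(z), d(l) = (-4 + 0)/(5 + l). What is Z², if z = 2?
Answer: 400/49 ≈ 8.1633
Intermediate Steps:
d(l) = -4/(5 + l)
Z = 20/7 (Z = 4 + (1 + 1)*(-4/(5 + 2)) = 4 + 2*(-4/7) = 4 - 8/7 = 20/7 ≈ 2.8571)
Z² = (20/7)² = 400/49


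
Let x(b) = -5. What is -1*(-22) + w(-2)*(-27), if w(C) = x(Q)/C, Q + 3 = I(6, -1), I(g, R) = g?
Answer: -91/2 ≈ -45.500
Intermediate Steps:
Q = 3 (Q = -3 + 6 = 3)
w(C) = -5/C
-1*(-22) + w(-2)*(-27) = -1*(-22) - 5/(-2)*(-27) = 22 - 5*(-½)*(-27) = 22 + (5/2)*(-27) = 22 - 135/2 = -91/2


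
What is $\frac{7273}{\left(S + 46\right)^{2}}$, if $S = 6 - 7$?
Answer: $\frac{7273}{2025} \approx 3.5916$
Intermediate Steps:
$S = -1$ ($S = 6 - 7 = -1$)
$\frac{7273}{\left(S + 46\right)^{2}} = \frac{7273}{\left(-1 + 46\right)^{2}} = \frac{7273}{45^{2}} = \frac{7273}{2025}$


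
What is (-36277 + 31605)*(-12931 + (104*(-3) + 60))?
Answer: 61590976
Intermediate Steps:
(-36277 + 31605)*(-12931 + (104*(-3) + 60)) = -4672*(-12931 + (-312 + 60)) = -4672*(-12931 - 252) = -4672*(-13183) = 61590976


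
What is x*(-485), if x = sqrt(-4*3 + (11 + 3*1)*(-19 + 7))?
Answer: -2910*I*sqrt(5) ≈ -6507.0*I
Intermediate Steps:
x = 6*I*sqrt(5) (x = sqrt(-12 + (11 + 3)*(-12)) = sqrt(-12 + 14*(-12)) = sqrt(-12 - 168) = sqrt(-180) = 6*I*sqrt(5) ≈ 13.416*I)
x*(-485) = (6*I*sqrt(5))*(-485) = -2910*I*sqrt(5)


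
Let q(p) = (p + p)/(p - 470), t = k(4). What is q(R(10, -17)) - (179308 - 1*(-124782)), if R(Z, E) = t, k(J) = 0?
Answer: -304090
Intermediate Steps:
t = 0
R(Z, E) = 0
q(p) = 2*p/(-470 + p) (q(p) = (2*p)/(-470 + p) = 2*p/(-470 + p))
q(R(10, -17)) - (179308 - 1*(-124782)) = 2*0/(-470 + 0) - (179308 - 1*(-124782)) = 2*0/(-470) - (179308 + 124782) = 2*0*(-1/470) - 1*304090 = 0 - 304090 = -304090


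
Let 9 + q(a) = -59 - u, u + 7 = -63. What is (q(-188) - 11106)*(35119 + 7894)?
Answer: -477616352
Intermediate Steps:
u = -70 (u = -7 - 63 = -70)
q(a) = 2 (q(a) = -9 + (-59 - 1*(-70)) = -9 + (-59 + 70) = -9 + 11 = 2)
(q(-188) - 11106)*(35119 + 7894) = (2 - 11106)*(35119 + 7894) = -11104*43013 = -477616352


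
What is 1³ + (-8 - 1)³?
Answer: -728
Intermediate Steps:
1³ + (-8 - 1)³ = 1 + (-9)³ = 1 - 729 = -728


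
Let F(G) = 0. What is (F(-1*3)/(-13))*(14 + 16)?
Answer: 0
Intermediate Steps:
(F(-1*3)/(-13))*(14 + 16) = (0/(-13))*(14 + 16) = (0*(-1/13))*30 = 0*30 = 0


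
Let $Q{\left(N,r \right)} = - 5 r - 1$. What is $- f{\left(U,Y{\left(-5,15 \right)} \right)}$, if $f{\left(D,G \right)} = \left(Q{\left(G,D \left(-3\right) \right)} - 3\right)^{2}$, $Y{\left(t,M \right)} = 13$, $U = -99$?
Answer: $-2217121$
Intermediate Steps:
$Q{\left(N,r \right)} = -1 - 5 r$
$f{\left(D,G \right)} = \left(-4 + 15 D\right)^{2}$ ($f{\left(D,G \right)} = \left(\left(-1 - 5 D \left(-3\right)\right) - 3\right)^{2} = \left(\left(-1 - 5 \left(- 3 D\right)\right) - 3\right)^{2} = \left(\left(-1 + 15 D\right) - 3\right)^{2} = \left(-4 + 15 D\right)^{2}$)
$- f{\left(U,Y{\left(-5,15 \right)} \right)} = - \left(4 - -1485\right)^{2} = - \left(4 + 1485\right)^{2} = - 1489^{2} = \left(-1\right) 2217121 = -2217121$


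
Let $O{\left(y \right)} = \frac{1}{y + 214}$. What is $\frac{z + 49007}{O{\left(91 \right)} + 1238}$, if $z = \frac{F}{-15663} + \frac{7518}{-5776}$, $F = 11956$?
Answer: $\frac{676101336384215}{17080232221704} \approx 39.584$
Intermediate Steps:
$z = - \frac{93406145}{45234744}$ ($z = \frac{11956}{-15663} + \frac{7518}{-5776} = 11956 \left(- \frac{1}{15663}\right) + 7518 \left(- \frac{1}{5776}\right) = - \frac{11956}{15663} - \frac{3759}{2888} = - \frac{93406145}{45234744} \approx -2.0649$)
$O{\left(y \right)} = \frac{1}{214 + y}$
$\frac{z + 49007}{O{\left(91 \right)} + 1238} = \frac{- \frac{93406145}{45234744} + 49007}{\frac{1}{214 + 91} + 1238} = \frac{2216725693063}{45234744 \left(\frac{1}{305} + 1238\right)} = \frac{2216725693063}{45234744 \cdot \frac{377591}{305}} = \frac{2216725693063}{45234744} \cdot \frac{305}{377591} = \frac{676101336384215}{17080232221704}$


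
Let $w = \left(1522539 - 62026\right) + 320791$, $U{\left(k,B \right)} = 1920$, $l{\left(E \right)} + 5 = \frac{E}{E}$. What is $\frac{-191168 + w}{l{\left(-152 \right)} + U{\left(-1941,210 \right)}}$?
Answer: $\frac{397534}{479} \approx 829.92$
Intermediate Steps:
$l{\left(E \right)} = -4$ ($l{\left(E \right)} = -5 + \frac{E}{E} = -5 + 1 = -4$)
$w = 1781304$ ($w = 1460513 + 320791 = 1781304$)
$\frac{-191168 + w}{l{\left(-152 \right)} + U{\left(-1941,210 \right)}} = \frac{-191168 + 1781304}{-4 + 1920} = \frac{1590136}{1916} = 1590136 \cdot \frac{1}{1916} = \frac{397534}{479}$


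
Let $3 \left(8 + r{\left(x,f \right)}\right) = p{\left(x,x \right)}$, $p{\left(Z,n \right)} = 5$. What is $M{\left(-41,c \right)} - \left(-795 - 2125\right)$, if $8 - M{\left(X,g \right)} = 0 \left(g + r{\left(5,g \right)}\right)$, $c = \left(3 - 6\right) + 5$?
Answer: $2928$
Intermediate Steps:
$r{\left(x,f \right)} = - \frac{19}{3}$ ($r{\left(x,f \right)} = -8 + \frac{1}{3} \cdot 5 = -8 + \frac{5}{3} = - \frac{19}{3}$)
$c = 2$ ($c = -3 + 5 = 2$)
$M{\left(X,g \right)} = 8$ ($M{\left(X,g \right)} = 8 - 0 \left(g - \frac{19}{3}\right) = 8 - 0 \left(- \frac{19}{3} + g\right) = 8 - 0 = 8 + 0 = 8$)
$M{\left(-41,c \right)} - \left(-795 - 2125\right) = 8 - \left(-795 - 2125\right) = 8 - -2920 = 8 + 2920 = 2928$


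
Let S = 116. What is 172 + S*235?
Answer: 27432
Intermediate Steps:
172 + S*235 = 172 + 116*235 = 172 + 27260 = 27432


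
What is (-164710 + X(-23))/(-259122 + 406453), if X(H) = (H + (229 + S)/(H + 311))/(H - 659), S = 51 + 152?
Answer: -224664397/200959484 ≈ -1.1180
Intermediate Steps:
S = 203
X(H) = (H + 432/(311 + H))/(-659 + H) (X(H) = (H + (229 + 203)/(H + 311))/(H - 659) = (H + 432/(311 + H))/(-659 + H))
(-164710 + X(-23))/(-259122 + 406453) = (-164710 + (432 + (-23)² + 311*(-23))/(-204949 + (-23)² - 348*(-23)))/(-259122 + 406453) = (-164710 + (432 + 529 - 7153)/(-204949 + 529 + 8004))/147331 = (-164710 - 6192/(-196416))*(1/147331) = (-164710 - 1/196416*(-6192))*(1/147331) = (-164710 + 43/1364)*(1/147331) = -224664397/1364*1/147331 = -224664397/200959484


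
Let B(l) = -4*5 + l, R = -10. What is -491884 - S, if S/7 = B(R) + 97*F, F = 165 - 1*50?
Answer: -569759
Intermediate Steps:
F = 115 (F = 165 - 50 = 115)
B(l) = -20 + l
S = 77875 (S = 7*((-20 - 10) + 97*115) = 7*(-30 + 11155) = 7*11125 = 77875)
-491884 - S = -491884 - 1*77875 = -491884 - 77875 = -569759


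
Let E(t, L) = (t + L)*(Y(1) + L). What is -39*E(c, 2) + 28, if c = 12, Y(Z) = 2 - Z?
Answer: -1610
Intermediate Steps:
E(t, L) = (1 + L)*(L + t) (E(t, L) = (t + L)*((2 - 1*1) + L) = (L + t)*((2 - 1) + L) = (L + t)*(1 + L) = (1 + L)*(L + t))
-39*E(c, 2) + 28 = -39*(2 + 12 + 2² + 2*12) + 28 = -39*(2 + 12 + 4 + 24) + 28 = -39*42 + 28 = -1638 + 28 = -1610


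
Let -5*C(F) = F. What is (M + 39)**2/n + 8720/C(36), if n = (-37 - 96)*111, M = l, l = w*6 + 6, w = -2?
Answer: -53642167/44289 ≈ -1211.2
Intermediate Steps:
C(F) = -F/5
l = -6 (l = -2*6 + 6 = -12 + 6 = -6)
M = -6
n = -14763 (n = -133*111 = -14763)
(M + 39)**2/n + 8720/C(36) = (-6 + 39)**2/(-14763) + 8720/((-1/5*36)) = 33**2*(-1/14763) + 8720/(-36/5) = 1089*(-1/14763) + 8720*(-5/36) = -363/4921 - 10900/9 = -53642167/44289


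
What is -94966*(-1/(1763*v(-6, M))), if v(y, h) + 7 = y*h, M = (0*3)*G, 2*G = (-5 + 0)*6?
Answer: -94966/12341 ≈ -7.6952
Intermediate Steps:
G = -15 (G = ((-5 + 0)*6)/2 = (-5*6)/2 = (1/2)*(-30) = -15)
M = 0 (M = (0*3)*(-15) = 0*(-15) = 0)
v(y, h) = -7 + h*y (v(y, h) = -7 + y*h = -7 + h*y)
-94966*(-1/(1763*v(-6, M))) = -94966*(-1/(1763*(-7 + 0*(-6)))) = -94966*(-1/(1763*(-7 + 0))) = -94966/((-1763*(-7))) = -94966/12341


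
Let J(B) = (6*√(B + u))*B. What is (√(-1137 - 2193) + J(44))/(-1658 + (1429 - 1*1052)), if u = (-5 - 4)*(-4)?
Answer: -352*√5/427 - I*√370/427 ≈ -1.8433 - 0.045048*I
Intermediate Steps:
u = 36 (u = -9*(-4) = 36)
J(B) = 6*B*√(36 + B) (J(B) = (6*√(B + 36))*B = (6*√(36 + B))*B = 6*B*√(36 + B))
(√(-1137 - 2193) + J(44))/(-1658 + (1429 - 1*1052)) = (√(-1137 - 2193) + 6*44*√(36 + 44))/(-1658 + (1429 - 1*1052)) = (√(-3330) + 6*44*√80)/(-1658 + (1429 - 1052)) = (3*I*√370 + 6*44*(4*√5))/(-1658 + 377) = (3*I*√370 + 1056*√5)/(-1281) = (1056*√5 + 3*I*√370)*(-1/1281) = -352*√5/427 - I*√370/427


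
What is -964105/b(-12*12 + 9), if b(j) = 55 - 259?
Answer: 964105/204 ≈ 4726.0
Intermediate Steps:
b(j) = -204
-964105/b(-12*12 + 9) = -964105/(-204) = -964105*(-1/204) = 964105/204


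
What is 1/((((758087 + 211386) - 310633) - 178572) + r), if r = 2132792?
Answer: 1/2613060 ≈ 3.8269e-7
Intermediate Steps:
1/((((758087 + 211386) - 310633) - 178572) + r) = 1/((((758087 + 211386) - 310633) - 178572) + 2132792) = 1/(((969473 - 310633) - 178572) + 2132792) = 1/((658840 - 178572) + 2132792) = 1/(480268 + 2132792) = 1/2613060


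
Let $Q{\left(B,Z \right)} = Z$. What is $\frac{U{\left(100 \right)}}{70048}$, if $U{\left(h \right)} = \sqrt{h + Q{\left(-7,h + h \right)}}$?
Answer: $\frac{5 \sqrt{3}}{35024} \approx 0.00024727$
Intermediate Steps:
$U{\left(h \right)} = \sqrt{3} \sqrt{h}$ ($U{\left(h \right)} = \sqrt{h + \left(h + h\right)} = \sqrt{h + 2 h} = \sqrt{3 h} = \sqrt{3} \sqrt{h}$)
$\frac{U{\left(100 \right)}}{70048} = \frac{\sqrt{3} \sqrt{100}}{70048} = \sqrt{3} \cdot 10 \cdot \frac{1}{70048} = 10 \sqrt{3} \cdot \frac{1}{70048} = \frac{5 \sqrt{3}}{35024}$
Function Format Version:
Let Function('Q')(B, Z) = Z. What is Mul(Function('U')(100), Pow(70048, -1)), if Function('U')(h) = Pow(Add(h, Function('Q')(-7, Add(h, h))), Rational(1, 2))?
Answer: Mul(Rational(5, 35024), Pow(3, Rational(1, 2))) ≈ 0.00024727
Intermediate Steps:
Function('U')(h) = Mul(Pow(3, Rational(1, 2)), Pow(h, Rational(1, 2))) (Function('U')(h) = Pow(Add(h, Add(h, h)), Rational(1, 2)) = Pow(Add(h, Mul(2, h)), Rational(1, 2)) = Pow(Mul(3, h), Rational(1, 2)) = Mul(Pow(3, Rational(1, 2)), Pow(h, Rational(1, 2))))
Mul(Function('U')(100), Pow(70048, -1)) = Mul(Mul(Pow(3, Rational(1, 2)), Pow(100, Rational(1, 2))), Pow(70048, -1)) = Mul(Mul(Pow(3, Rational(1, 2)), 10), Rational(1, 70048)) = Mul(Mul(10, Pow(3, Rational(1, 2))), Rational(1, 70048)) = Mul(Rational(5, 35024), Pow(3, Rational(1, 2)))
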